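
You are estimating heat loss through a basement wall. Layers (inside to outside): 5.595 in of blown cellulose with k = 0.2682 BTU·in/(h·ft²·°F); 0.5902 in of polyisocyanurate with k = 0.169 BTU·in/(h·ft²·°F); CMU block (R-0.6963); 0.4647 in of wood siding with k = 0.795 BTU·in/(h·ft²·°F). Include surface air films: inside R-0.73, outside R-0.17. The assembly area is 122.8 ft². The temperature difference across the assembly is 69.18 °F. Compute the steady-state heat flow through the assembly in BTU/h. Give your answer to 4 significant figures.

320.2 BTU/h

5.595/0.2682 = 20.861
0.5902/0.169 = 3.4923
0.4647/0.795 = 0.58453
R_total = 0.73 + 20.861 + 3.4923 + 0.6963 + 0.58453 + 0.17 = 26.534 ft²·°F·h/BTU
Q = A·ΔT/R = 122.8 × 69.18 / 26.534 = 320.16 BTU/h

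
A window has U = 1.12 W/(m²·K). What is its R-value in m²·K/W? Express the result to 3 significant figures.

R = 1/U = 1/1.12 = 0.8929

0.893 m²·K/W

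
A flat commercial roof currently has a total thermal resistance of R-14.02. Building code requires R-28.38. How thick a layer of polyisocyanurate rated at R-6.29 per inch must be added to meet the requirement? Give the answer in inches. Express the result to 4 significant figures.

2.283 in

ΔR = 28.38 − 14.02 = 14.36 ft²·°F·h/BTU
L = ΔR / (R/in) = 14.36/6.29 = 2.283 in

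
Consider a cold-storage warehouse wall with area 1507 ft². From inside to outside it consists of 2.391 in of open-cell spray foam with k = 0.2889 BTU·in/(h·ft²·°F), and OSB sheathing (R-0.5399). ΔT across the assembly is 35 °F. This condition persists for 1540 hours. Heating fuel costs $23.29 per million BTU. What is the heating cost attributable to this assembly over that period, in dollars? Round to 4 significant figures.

2.391/0.2889 = 8.2762
R_total = 8.2762 + 0.5399 = 8.8161 ft²·°F·h/BTU
Q = 1507 × 35 / 8.8161 = 5982.8 BTU/h
E = 5982.8 × 1540 = 9213500 BTU
Cost = 9213500/10⁶ × 23.29 = $214.58

214.6 dollars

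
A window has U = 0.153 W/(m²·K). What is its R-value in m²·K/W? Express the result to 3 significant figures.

R = 1/U = 1/0.153 = 6.536

6.54 m²·K/W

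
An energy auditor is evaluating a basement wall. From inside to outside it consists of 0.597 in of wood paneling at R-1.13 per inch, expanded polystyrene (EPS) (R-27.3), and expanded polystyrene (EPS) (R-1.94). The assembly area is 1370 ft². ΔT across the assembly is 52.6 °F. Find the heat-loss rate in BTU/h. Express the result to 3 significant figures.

2410 BTU/h

0.597 × 1.13 = 0.6746
R_total = 0.6746 + 27.3 + 1.94 = 29.91 ft²·°F·h/BTU
Q = A·ΔT/R = 1370 × 52.6 / 29.91 = 2409 BTU/h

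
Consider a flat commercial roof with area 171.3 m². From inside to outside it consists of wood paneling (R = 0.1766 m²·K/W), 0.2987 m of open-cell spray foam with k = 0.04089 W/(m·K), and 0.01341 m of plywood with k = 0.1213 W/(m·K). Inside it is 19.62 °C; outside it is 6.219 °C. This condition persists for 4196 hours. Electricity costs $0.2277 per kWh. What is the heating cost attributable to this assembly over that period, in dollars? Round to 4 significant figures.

288.9 dollars

0.2987/0.04089 = 7.305
0.01341/0.1213 = 0.11055
R_total = 0.1766 + 7.305 + 0.11055 = 7.5921 m²·K/W
Q = 171.3 × (19.62 − 6.219) / 7.5921 = 302.37 W
E = 302.37 W × 4196 h / 1000 = 1268.7 kWh
Cost = 1268.7 × 0.2277 = $288.89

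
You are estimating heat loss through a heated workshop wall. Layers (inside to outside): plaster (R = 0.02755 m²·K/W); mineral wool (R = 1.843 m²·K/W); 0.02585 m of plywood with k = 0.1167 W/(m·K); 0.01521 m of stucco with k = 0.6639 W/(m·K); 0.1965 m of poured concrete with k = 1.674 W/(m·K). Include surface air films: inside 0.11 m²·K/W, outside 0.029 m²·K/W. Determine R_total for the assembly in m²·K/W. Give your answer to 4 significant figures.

2.371 m²·K/W

0.02585/0.1167 = 0.22151
0.01521/0.6639 = 0.02291
0.1965/1.674 = 0.11738
R_total = 0.11 + 0.02755 + 1.843 + 0.22151 + 0.02291 + 0.11738 + 0.029 = 2.3714 m²·K/W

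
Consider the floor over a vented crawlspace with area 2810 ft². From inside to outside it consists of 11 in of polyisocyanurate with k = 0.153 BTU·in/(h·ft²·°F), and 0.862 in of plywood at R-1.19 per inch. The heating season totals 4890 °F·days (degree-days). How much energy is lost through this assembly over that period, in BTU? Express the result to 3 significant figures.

11/0.153 = 71.9
0.862 × 1.19 = 1.026
R_total = 71.9 + 1.026 = 72.92 ft²·°F·h/BTU
E = A × HDD × 24 / R = 2810 × 4890 × 24 / 72.92 = 4522000 BTU

4520000 BTU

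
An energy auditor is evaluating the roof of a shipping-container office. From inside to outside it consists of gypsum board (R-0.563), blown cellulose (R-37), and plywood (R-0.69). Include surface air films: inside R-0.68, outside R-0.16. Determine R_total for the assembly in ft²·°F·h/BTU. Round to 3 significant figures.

R_total = 0.68 + 0.563 + 37 + 0.69 + 0.16 = 39.09 ft²·°F·h/BTU

39.1 ft²·°F·h/BTU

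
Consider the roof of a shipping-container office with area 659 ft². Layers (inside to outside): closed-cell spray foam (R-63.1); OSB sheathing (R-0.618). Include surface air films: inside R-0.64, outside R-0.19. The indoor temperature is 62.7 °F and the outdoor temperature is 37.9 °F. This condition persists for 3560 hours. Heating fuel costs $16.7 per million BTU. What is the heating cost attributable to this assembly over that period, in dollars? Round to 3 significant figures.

R_total = 0.64 + 63.1 + 0.618 + 0.19 = 64.55 ft²·°F·h/BTU
Q = 659 × (62.7 − 37.9) / 64.55 = 253.2 BTU/h
E = 253.2 × 3560 = 901400 BTU
Cost = 901400/10⁶ × 16.7 = $15.05

15.1 dollars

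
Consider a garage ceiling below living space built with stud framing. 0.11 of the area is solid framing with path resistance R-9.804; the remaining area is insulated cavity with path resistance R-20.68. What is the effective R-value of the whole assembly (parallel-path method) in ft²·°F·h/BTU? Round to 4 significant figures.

18.43 ft²·°F·h/BTU

U_eff = 0.89/20.68 + 0.11/9.804 = 0.043037 + 0.01122 = 0.054257
R_eff = 1/U_eff = 18.431 ft²·°F·h/BTU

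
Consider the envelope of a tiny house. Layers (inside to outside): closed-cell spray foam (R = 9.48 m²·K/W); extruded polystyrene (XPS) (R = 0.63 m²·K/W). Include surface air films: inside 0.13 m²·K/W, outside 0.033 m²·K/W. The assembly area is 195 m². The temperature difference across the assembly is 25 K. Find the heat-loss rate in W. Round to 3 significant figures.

R_total = 0.13 + 9.48 + 0.63 + 0.033 = 10.27 m²·K/W
Q = A·ΔT/R = 195 × 25 / 10.27 = 474.5 W

475 W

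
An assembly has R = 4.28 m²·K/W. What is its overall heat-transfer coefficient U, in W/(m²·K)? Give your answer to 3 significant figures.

0.234 W/(m²·K)

U = 1/R = 1/4.28 = 0.2336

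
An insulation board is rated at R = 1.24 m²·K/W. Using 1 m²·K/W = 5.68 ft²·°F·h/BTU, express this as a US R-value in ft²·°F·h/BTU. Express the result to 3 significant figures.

7.04 ft²·°F·h/BTU

R_US = 1.24 × 5.68 = 7.043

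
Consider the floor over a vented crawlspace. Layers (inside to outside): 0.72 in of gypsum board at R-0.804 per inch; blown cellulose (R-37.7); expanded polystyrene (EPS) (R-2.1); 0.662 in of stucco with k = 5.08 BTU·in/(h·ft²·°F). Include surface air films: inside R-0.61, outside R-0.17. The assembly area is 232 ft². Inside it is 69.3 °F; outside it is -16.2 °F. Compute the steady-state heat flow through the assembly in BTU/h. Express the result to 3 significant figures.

480 BTU/h

0.72 × 0.804 = 0.5789
0.662/5.08 = 0.1303
R_total = 0.61 + 0.5789 + 37.7 + 2.1 + 0.1303 + 0.17 = 41.29 ft²·°F·h/BTU
Q = A·ΔT/R = 232 × (69.3 − (-16.2)) / 41.29 = 480.4 BTU/h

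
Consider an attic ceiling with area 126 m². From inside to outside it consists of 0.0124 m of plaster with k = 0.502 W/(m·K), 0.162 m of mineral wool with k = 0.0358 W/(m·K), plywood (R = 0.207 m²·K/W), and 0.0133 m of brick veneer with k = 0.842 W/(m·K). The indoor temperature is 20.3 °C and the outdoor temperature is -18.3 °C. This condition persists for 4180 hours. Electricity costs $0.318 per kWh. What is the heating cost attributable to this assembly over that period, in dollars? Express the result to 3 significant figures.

0.0124/0.502 = 0.0247
0.162/0.0358 = 4.525
0.0133/0.842 = 0.0158
R_total = 0.0247 + 4.525 + 0.207 + 0.0158 = 4.773 m²·K/W
Q = 126 × (20.3 − (-18.3)) / 4.773 = 1019 W
E = 1019 W × 4180 h / 1000 = 4260 kWh
Cost = 4260 × 0.318 = $1355

1350 dollars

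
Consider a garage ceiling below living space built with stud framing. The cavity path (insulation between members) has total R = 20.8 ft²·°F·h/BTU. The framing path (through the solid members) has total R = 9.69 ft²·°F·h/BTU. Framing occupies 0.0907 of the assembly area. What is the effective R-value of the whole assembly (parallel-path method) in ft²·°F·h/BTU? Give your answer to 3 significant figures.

18.8 ft²·°F·h/BTU

U_eff = 0.9093/20.8 + 0.0907/9.69 = 0.04372 + 0.00936 = 0.05308
R_eff = 1/U_eff = 18.84 ft²·°F·h/BTU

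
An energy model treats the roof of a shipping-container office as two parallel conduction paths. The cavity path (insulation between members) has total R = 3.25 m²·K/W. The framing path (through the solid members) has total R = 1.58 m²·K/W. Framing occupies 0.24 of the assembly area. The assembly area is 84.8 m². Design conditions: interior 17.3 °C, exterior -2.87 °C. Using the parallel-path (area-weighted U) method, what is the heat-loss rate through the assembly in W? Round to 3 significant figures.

U_eff = 0.76/3.25 + 0.24/1.58 = 0.2338 + 0.1519 = 0.3857
R_eff = 1/U_eff = 2.592 m²·K/W
Q = 84.8 × (17.3 − (-2.87)) / 2.592 = 659.8 W

660 W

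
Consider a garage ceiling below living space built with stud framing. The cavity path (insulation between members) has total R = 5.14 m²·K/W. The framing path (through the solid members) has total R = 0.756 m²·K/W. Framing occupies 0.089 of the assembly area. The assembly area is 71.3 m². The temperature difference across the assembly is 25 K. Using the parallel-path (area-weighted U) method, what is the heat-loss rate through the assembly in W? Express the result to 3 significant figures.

526 W

U_eff = 0.911/5.14 + 0.089/0.756 = 0.1772 + 0.1177 = 0.295
R_eff = 1/U_eff = 3.39 m²·K/W
Q = 71.3 × 25 / 3.39 = 525.8 W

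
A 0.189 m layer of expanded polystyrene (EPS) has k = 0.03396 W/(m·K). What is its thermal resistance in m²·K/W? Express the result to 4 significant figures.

5.565 m²·K/W

R = L/k = 0.189/0.03396 = 5.5654 m²·K/W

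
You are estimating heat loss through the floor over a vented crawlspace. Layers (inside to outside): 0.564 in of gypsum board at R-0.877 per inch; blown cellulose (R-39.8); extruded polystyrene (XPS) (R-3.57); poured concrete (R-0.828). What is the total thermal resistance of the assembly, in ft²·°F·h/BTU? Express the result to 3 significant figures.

44.7 ft²·°F·h/BTU

0.564 × 0.877 = 0.4946
R_total = 0.4946 + 39.8 + 3.57 + 0.828 = 44.69 ft²·°F·h/BTU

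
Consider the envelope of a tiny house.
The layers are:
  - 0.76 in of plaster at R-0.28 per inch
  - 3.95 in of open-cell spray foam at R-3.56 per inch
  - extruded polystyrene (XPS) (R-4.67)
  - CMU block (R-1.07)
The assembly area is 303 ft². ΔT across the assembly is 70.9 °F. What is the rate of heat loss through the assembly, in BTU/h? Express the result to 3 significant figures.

1070 BTU/h

0.76 × 0.28 = 0.2128
3.95 × 3.56 = 14.06
R_total = 0.2128 + 14.06 + 4.67 + 1.07 = 20.01 ft²·°F·h/BTU
Q = A·ΔT/R = 303 × 70.9 / 20.01 = 1073 BTU/h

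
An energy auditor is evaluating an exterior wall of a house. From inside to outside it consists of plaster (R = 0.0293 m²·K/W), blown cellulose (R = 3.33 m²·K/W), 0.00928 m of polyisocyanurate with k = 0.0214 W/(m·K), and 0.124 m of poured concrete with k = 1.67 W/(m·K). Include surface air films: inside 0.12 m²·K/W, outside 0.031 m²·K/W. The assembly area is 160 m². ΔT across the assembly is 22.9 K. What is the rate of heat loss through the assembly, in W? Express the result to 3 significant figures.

912 W

0.00928/0.0214 = 0.4336
0.124/1.67 = 0.07425
R_total = 0.12 + 0.0293 + 3.33 + 0.4336 + 0.07425 + 0.031 = 4.018 m²·K/W
Q = A·ΔT/R = 160 × 22.9 / 4.018 = 911.9 W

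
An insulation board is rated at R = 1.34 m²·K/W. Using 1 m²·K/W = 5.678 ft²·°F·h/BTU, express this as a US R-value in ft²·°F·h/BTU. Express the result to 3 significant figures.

7.61 ft²·°F·h/BTU

R_US = 1.34 × 5.678 = 7.609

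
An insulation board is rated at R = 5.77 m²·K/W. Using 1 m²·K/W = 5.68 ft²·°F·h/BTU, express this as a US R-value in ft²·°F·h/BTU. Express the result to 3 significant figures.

R_US = 5.77 × 5.68 = 32.77

32.8 ft²·°F·h/BTU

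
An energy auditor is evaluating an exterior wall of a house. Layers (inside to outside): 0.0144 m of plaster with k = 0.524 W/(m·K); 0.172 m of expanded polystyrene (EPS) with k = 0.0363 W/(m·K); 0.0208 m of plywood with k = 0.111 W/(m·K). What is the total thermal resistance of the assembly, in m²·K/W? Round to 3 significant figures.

0.0144/0.524 = 0.02748
0.172/0.0363 = 4.738
0.0208/0.111 = 0.1874
R_total = 0.02748 + 4.738 + 0.1874 = 4.953 m²·K/W

4.95 m²·K/W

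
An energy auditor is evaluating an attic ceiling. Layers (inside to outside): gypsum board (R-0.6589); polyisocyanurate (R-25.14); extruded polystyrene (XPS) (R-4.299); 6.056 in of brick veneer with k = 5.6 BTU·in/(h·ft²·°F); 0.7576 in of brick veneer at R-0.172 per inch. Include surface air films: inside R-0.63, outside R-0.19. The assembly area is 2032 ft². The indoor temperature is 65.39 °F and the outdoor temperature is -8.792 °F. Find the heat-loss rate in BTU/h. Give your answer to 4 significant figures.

6.056/5.6 = 1.0814
0.7576 × 0.172 = 0.13031
R_total = 0.63 + 0.6589 + 25.14 + 4.299 + 1.0814 + 0.13031 + 0.19 = 32.13 ft²·°F·h/BTU
Q = A·ΔT/R = 2032 × (65.39 − (-8.792)) / 32.13 = 4691.6 BTU/h

4692 BTU/h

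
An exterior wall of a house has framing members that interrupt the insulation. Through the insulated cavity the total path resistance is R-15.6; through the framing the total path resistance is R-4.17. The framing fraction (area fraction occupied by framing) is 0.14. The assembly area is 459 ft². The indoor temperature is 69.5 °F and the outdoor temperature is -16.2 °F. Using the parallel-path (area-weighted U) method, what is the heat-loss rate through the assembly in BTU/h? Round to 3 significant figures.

3490 BTU/h

U_eff = 0.86/15.6 + 0.14/4.17 = 0.05513 + 0.03357 = 0.0887
R_eff = 1/U_eff = 11.27 ft²·°F·h/BTU
Q = 459 × (69.5 − (-16.2)) / 11.27 = 3489 BTU/h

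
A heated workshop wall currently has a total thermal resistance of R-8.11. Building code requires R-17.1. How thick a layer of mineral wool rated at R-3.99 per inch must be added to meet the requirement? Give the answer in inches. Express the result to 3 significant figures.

ΔR = 17.1 − 8.11 = 8.99 ft²·°F·h/BTU
L = ΔR / (R/in) = 8.99/3.99 = 2.253 in

2.25 in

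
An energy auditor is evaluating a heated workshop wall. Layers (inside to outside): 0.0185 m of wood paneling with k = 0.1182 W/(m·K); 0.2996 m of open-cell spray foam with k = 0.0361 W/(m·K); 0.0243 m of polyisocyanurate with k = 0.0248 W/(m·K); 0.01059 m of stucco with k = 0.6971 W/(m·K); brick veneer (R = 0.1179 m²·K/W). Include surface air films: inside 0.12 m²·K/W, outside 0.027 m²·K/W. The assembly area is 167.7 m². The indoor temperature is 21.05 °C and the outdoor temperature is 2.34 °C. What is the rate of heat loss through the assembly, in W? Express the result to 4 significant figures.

0.0185/0.1182 = 0.15651
0.2996/0.0361 = 8.2992
0.0243/0.0248 = 0.97984
0.01059/0.6971 = 0.015192
R_total = 0.12 + 0.15651 + 8.2992 + 0.97984 + 0.015192 + 0.1179 + 0.027 = 9.7156 m²·K/W
Q = A·ΔT/R = 167.7 × (21.05 − 2.34) / 9.7156 = 322.95 W

323.0 W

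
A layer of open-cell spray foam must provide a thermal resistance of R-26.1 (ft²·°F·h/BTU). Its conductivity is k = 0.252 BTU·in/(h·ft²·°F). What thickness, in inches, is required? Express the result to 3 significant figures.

L = R × k = 26.1 × 0.252 = 6.577 in

6.58 in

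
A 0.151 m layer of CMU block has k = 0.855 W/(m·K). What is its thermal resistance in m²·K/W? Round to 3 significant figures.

R = L/k = 0.151/0.855 = 0.1766 m²·K/W

0.177 m²·K/W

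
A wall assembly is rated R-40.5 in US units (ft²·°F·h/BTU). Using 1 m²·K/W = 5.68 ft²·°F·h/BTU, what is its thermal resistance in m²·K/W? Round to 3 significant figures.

7.13 m²·K/W

R_SI = 40.5/5.68 = 7.13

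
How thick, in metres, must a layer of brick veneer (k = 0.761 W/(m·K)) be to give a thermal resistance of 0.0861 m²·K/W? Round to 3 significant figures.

L = R·k = 0.0861 × 0.761 = 0.06552 m

0.0655 m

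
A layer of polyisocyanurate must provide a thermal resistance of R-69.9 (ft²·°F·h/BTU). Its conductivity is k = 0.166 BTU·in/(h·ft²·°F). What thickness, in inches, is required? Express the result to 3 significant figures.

11.6 in

L = R × k = 69.9 × 0.166 = 11.6 in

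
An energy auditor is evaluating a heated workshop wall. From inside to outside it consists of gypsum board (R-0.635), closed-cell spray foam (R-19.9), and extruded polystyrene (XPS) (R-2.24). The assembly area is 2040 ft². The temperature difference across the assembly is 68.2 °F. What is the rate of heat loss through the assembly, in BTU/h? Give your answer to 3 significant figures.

R_total = 0.635 + 19.9 + 2.24 = 22.77 ft²·°F·h/BTU
Q = A·ΔT/R = 2040 × 68.2 / 22.77 = 6109 BTU/h

6110 BTU/h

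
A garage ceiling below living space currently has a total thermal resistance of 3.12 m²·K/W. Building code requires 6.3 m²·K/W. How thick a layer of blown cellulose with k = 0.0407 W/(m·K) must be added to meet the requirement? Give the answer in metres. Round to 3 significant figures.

ΔR = 6.3 − 3.12 = 3.18 m²·K/W
L = ΔR × k = 3.18 × 0.0407 = 0.1294 m

0.129 m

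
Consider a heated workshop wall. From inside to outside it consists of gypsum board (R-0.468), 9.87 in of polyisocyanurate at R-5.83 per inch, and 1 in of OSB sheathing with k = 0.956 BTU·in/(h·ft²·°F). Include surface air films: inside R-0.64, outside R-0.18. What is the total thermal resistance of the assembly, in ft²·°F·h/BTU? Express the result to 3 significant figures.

59.9 ft²·°F·h/BTU

9.87 × 5.83 = 57.54
1/0.956 = 1.046
R_total = 0.64 + 0.468 + 57.54 + 1.046 + 0.18 = 59.88 ft²·°F·h/BTU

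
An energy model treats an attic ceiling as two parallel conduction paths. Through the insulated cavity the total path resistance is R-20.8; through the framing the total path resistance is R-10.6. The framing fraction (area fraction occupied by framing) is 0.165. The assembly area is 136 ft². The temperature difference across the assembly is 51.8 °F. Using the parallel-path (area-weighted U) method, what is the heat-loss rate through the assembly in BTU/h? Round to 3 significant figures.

392 BTU/h

U_eff = 0.835/20.8 + 0.165/10.6 = 0.04014 + 0.01557 = 0.05571
R_eff = 1/U_eff = 17.95 ft²·°F·h/BTU
Q = 136 × 51.8 / 17.95 = 392.5 BTU/h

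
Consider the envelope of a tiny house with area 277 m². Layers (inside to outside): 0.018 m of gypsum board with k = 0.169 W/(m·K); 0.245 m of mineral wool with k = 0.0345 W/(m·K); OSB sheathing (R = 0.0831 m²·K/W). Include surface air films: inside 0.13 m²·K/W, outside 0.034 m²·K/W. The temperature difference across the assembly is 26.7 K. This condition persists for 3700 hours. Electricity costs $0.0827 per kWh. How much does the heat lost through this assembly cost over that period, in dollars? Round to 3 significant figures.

0.018/0.169 = 0.1065
0.245/0.0345 = 7.101
R_total = 0.13 + 0.1065 + 7.101 + 0.0831 + 0.034 = 7.455 m²·K/W
Q = 277 × 26.7 / 7.455 = 992.1 W
E = 992.1 W × 3700 h / 1000 = 3671 kWh
Cost = 3671 × 0.0827 = $303.6

304 dollars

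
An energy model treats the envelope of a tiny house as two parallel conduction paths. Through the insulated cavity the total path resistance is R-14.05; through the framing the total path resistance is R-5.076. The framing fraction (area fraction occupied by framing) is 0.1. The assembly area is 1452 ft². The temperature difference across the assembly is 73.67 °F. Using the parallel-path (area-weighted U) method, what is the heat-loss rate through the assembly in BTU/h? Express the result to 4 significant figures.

U_eff = 0.9/14.05 + 0.1/5.076 = 0.064057 + 0.019701 = 0.083757
R_eff = 1/U_eff = 11.939 ft²·°F·h/BTU
Q = 1452 × 73.67 / 11.939 = 8959.4 BTU/h

8959 BTU/h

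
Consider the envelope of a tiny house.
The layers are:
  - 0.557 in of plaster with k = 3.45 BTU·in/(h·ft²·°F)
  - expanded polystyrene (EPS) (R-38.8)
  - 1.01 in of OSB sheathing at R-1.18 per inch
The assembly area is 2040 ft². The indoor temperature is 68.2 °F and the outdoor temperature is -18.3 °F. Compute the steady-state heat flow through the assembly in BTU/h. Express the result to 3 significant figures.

4390 BTU/h

0.557/3.45 = 0.1614
1.01 × 1.18 = 1.192
R_total = 0.1614 + 38.8 + 1.192 = 40.15 ft²·°F·h/BTU
Q = A·ΔT/R = 2040 × (68.2 − (-18.3)) / 40.15 = 4395 BTU/h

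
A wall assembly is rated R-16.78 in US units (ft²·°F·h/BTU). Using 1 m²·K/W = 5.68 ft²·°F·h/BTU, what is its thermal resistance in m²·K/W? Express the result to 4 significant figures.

R_SI = 16.78/5.68 = 2.9542

2.954 m²·K/W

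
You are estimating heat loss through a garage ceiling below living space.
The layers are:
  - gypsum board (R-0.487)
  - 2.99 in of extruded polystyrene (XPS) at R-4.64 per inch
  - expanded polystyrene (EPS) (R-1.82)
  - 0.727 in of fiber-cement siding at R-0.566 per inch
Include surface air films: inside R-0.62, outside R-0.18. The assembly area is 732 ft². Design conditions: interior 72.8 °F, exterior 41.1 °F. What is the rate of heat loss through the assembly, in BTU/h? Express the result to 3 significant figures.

2.99 × 4.64 = 13.87
0.727 × 0.566 = 0.4115
R_total = 0.62 + 0.487 + 13.87 + 1.82 + 0.4115 + 0.18 = 17.39 ft²·°F·h/BTU
Q = A·ΔT/R = 732 × (72.8 − 41.1) / 17.39 = 1334 BTU/h

1330 BTU/h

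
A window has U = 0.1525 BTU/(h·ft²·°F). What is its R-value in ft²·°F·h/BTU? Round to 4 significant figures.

6.557 ft²·°F·h/BTU

R = 1/U = 1/0.1525 = 6.5574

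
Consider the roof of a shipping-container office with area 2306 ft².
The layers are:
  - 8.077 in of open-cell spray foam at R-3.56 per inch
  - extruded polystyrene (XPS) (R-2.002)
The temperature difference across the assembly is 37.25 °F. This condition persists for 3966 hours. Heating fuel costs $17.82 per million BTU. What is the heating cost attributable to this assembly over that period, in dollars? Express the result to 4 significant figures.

197.4 dollars

8.077 × 3.56 = 28.754
R_total = 28.754 + 2.002 = 30.756 ft²·°F·h/BTU
Q = 2306 × 37.25 / 30.756 = 2792.9 BTU/h
E = 2792.9 × 3966 = 11077000 BTU
Cost = 11077000/10⁶ × 17.82 = $197.39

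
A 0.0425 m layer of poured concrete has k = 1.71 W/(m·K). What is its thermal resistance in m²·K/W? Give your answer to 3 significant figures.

R = L/k = 0.0425/1.71 = 0.02485 m²·K/W

0.0249 m²·K/W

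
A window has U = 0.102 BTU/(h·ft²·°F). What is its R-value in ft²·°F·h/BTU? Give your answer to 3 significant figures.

9.80 ft²·°F·h/BTU

R = 1/U = 1/0.102 = 9.804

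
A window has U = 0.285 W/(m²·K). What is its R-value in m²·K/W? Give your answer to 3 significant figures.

3.51 m²·K/W

R = 1/U = 1/0.285 = 3.509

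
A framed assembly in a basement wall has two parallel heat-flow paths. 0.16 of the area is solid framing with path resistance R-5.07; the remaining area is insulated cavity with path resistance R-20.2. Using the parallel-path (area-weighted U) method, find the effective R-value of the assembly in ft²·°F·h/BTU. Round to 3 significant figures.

13.7 ft²·°F·h/BTU

U_eff = 0.84/20.2 + 0.16/5.07 = 0.04158 + 0.03156 = 0.07314
R_eff = 1/U_eff = 13.67 ft²·°F·h/BTU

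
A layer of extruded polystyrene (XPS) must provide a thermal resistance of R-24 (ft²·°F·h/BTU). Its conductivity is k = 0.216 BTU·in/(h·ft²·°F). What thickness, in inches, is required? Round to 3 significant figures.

L = R × k = 24 × 0.216 = 5.184 in

5.18 in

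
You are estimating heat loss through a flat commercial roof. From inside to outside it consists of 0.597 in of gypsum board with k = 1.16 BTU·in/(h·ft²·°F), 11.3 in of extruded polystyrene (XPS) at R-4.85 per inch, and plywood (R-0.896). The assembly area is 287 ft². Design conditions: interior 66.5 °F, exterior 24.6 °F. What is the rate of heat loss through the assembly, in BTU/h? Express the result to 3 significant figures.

0.597/1.16 = 0.5147
11.3 × 4.85 = 54.8
R_total = 0.5147 + 54.8 + 0.896 = 56.22 ft²·°F·h/BTU
Q = A·ΔT/R = 287 × (66.5 − 24.6) / 56.22 = 213.9 BTU/h

214 BTU/h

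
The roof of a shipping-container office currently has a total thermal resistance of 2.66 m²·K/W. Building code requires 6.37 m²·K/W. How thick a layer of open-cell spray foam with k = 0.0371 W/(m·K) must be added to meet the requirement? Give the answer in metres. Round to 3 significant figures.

0.138 m

ΔR = 6.37 − 2.66 = 3.71 m²·K/W
L = ΔR × k = 3.71 × 0.0371 = 0.1376 m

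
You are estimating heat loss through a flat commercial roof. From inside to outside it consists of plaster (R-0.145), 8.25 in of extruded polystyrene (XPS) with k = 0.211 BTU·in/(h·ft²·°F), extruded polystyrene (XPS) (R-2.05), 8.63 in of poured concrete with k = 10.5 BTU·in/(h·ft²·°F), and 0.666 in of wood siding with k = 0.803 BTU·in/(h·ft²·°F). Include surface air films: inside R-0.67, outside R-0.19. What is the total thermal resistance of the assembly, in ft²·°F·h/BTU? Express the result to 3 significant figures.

8.25/0.211 = 39.1
8.63/10.5 = 0.8219
0.666/0.803 = 0.8294
R_total = 0.67 + 0.145 + 39.1 + 2.05 + 0.8219 + 0.8294 + 0.19 = 43.81 ft²·°F·h/BTU

43.8 ft²·°F·h/BTU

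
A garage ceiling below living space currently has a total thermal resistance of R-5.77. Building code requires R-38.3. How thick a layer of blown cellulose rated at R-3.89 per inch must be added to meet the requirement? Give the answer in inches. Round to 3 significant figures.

ΔR = 38.3 − 5.77 = 32.53 ft²·°F·h/BTU
L = ΔR / (R/in) = 32.53/3.89 = 8.362 in

8.36 in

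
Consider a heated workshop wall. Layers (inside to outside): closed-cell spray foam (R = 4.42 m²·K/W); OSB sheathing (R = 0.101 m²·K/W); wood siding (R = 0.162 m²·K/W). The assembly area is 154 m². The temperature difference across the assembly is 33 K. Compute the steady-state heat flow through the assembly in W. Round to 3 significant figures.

1090 W

R_total = 4.42 + 0.101 + 0.162 = 4.683 m²·K/W
Q = A·ΔT/R = 154 × 33 / 4.683 = 1085 W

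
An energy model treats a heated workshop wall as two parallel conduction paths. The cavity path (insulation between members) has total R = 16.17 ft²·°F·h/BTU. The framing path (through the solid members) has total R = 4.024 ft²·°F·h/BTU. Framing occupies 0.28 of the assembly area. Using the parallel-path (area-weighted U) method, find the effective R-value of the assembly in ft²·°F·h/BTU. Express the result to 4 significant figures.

U_eff = 0.72/16.17 + 0.28/4.024 = 0.044527 + 0.069583 = 0.11411
R_eff = 1/U_eff = 8.7635 ft²·°F·h/BTU

8.764 ft²·°F·h/BTU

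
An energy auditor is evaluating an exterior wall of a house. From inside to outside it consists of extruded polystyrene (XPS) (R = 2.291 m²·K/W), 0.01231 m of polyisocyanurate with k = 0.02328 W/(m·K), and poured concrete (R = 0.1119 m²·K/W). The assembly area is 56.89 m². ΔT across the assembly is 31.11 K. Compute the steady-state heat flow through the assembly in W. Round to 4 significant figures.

0.01231/0.02328 = 0.52878
R_total = 2.291 + 0.52878 + 0.1119 = 2.9317 m²·K/W
Q = A·ΔT/R = 56.89 × 31.11 / 2.9317 = 603.7 W

603.7 W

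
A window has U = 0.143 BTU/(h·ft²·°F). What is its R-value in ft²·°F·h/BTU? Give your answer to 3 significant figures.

R = 1/U = 1/0.143 = 6.993

6.99 ft²·°F·h/BTU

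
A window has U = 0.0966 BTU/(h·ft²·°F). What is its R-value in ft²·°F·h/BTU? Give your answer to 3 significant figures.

10.4 ft²·°F·h/BTU

R = 1/U = 1/0.0966 = 10.35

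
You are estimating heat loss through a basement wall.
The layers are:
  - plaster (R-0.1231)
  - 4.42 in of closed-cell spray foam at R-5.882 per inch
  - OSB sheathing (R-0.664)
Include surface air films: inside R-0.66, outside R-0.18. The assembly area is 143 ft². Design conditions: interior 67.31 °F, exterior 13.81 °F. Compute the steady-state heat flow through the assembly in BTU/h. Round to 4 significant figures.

276.9 BTU/h

4.42 × 5.882 = 25.998
R_total = 0.66 + 0.1231 + 25.998 + 0.664 + 0.18 = 27.626 ft²·°F·h/BTU
Q = A·ΔT/R = 143 × (67.31 − 13.81) / 27.626 = 276.94 BTU/h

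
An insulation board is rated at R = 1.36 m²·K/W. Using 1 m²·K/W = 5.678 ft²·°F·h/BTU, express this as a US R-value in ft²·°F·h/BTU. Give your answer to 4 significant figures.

7.722 ft²·°F·h/BTU

R_US = 1.36 × 5.678 = 7.7221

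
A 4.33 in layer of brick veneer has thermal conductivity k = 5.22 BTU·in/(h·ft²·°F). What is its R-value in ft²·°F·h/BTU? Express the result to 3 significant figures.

R = L/k = 4.33/5.22 = 0.8295 ft²·°F·h/BTU

0.830 ft²·°F·h/BTU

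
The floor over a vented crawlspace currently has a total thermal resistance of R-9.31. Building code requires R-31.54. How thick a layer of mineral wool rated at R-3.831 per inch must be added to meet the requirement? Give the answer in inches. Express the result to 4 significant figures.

5.803 in

ΔR = 31.54 − 9.31 = 22.23 ft²·°F·h/BTU
L = ΔR / (R/in) = 22.23/3.831 = 5.8027 in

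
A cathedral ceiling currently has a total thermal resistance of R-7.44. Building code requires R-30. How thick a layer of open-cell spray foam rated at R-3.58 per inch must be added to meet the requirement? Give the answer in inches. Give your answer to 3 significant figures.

ΔR = 30 − 7.44 = 22.56 ft²·°F·h/BTU
L = ΔR / (R/in) = 22.56/3.58 = 6.302 in

6.30 in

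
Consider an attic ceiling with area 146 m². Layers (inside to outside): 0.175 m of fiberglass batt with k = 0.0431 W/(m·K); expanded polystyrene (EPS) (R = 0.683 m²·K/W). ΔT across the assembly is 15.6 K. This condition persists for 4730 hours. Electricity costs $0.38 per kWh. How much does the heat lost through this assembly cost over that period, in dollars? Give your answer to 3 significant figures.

863 dollars

0.175/0.0431 = 4.06
R_total = 4.06 + 0.683 = 4.743 m²·K/W
Q = 146 × 15.6 / 4.743 = 480.2 W
E = 480.2 W × 4730 h / 1000 = 2271 kWh
Cost = 2271 × 0.38 = $863.1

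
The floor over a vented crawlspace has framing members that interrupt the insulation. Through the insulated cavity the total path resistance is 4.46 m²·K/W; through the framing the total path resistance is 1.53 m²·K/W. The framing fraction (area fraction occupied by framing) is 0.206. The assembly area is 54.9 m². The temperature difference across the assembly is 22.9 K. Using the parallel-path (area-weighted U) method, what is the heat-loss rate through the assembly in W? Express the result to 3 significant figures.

393 W

U_eff = 0.794/4.46 + 0.206/1.53 = 0.178 + 0.1346 = 0.3127
R_eff = 1/U_eff = 3.198 m²·K/W
Q = 54.9 × 22.9 / 3.198 = 393.1 W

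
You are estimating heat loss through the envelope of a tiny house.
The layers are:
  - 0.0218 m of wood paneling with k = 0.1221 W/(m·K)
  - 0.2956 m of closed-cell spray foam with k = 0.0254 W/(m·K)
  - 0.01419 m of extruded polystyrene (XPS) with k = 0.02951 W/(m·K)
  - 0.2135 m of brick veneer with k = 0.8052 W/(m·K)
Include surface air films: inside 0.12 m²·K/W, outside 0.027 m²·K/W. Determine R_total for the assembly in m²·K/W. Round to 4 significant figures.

12.71 m²·K/W

0.0218/0.1221 = 0.17854
0.2956/0.0254 = 11.638
0.01419/0.02951 = 0.48085
0.2135/0.8052 = 0.26515
R_total = 0.12 + 0.17854 + 11.638 + 0.48085 + 0.26515 + 0.027 = 12.709 m²·K/W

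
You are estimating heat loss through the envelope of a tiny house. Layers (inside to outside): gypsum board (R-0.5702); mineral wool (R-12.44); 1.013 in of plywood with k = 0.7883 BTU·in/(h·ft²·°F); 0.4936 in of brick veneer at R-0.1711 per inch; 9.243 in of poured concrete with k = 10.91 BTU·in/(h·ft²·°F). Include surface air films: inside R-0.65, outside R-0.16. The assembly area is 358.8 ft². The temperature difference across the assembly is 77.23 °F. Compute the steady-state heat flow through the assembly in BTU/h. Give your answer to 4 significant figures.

1728 BTU/h

1.013/0.7883 = 1.285
0.4936 × 0.1711 = 0.084455
9.243/10.91 = 0.8472
R_total = 0.65 + 0.5702 + 12.44 + 1.285 + 0.084455 + 0.8472 + 0.16 = 16.037 ft²·°F·h/BTU
Q = A·ΔT/R = 358.8 × 77.23 / 16.037 = 1727.9 BTU/h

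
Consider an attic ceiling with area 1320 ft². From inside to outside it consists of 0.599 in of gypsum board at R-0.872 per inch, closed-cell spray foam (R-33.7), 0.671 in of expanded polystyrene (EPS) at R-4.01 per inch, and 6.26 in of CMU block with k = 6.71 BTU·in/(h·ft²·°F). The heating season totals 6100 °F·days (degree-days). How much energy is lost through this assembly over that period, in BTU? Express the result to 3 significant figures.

5110000 BTU

0.599 × 0.872 = 0.5223
0.671 × 4.01 = 2.691
6.26/6.71 = 0.9329
R_total = 0.5223 + 33.7 + 2.691 + 0.9329 = 37.85 ft²·°F·h/BTU
E = A × HDD × 24 / R = 1320 × 6100 × 24 / 37.85 = 5106000 BTU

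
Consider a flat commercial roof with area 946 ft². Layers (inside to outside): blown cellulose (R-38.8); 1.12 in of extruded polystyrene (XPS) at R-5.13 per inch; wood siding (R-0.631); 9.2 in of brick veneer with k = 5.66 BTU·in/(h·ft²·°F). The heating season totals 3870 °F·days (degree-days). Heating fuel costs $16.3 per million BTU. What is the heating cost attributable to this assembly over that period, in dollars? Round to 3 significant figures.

1.12 × 5.13 = 5.746
9.2/5.66 = 1.625
R_total = 38.8 + 5.746 + 0.631 + 1.625 = 46.8 ft²·°F·h/BTU
E = A × HDD × 24 / R = 946 × 3870 × 24 / 46.8 = 1877000 BTU
Cost = 1877000/10⁶ × 16.3 = $30.6

30.6 dollars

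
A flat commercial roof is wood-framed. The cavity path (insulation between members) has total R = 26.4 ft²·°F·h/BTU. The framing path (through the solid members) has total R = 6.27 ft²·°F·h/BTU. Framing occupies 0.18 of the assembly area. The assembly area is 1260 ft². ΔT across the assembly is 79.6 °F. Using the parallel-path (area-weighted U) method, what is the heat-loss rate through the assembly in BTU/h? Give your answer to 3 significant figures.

U_eff = 0.82/26.4 + 0.18/6.27 = 0.03106 + 0.02871 = 0.05977
R_eff = 1/U_eff = 16.73 ft²·°F·h/BTU
Q = 1260 × 79.6 / 16.73 = 5995 BTU/h

5990 BTU/h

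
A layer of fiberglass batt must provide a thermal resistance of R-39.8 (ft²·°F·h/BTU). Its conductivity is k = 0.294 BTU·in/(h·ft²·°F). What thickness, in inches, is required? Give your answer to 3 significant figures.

11.7 in

L = R × k = 39.8 × 0.294 = 11.7 in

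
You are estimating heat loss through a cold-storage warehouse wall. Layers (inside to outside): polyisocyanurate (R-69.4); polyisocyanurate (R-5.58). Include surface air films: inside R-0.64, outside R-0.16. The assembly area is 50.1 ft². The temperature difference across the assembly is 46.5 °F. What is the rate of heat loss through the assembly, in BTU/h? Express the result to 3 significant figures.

R_total = 0.64 + 69.4 + 5.58 + 0.16 = 75.78 ft²·°F·h/BTU
Q = A·ΔT/R = 50.1 × 46.5 / 75.78 = 30.74 BTU/h

30.7 BTU/h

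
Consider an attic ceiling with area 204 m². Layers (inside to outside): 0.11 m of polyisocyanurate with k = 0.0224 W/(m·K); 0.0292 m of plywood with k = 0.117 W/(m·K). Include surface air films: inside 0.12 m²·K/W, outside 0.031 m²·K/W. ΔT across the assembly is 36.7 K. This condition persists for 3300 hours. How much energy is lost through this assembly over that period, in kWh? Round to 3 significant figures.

4650 kWh

0.11/0.0224 = 4.911
0.0292/0.117 = 0.2496
R_total = 0.12 + 4.911 + 0.2496 + 0.031 = 5.311 m²·K/W
Q = 204 × 36.7 / 5.311 = 1410 W
E = 1410 W × 3300 h / 1000 = 4652 kWh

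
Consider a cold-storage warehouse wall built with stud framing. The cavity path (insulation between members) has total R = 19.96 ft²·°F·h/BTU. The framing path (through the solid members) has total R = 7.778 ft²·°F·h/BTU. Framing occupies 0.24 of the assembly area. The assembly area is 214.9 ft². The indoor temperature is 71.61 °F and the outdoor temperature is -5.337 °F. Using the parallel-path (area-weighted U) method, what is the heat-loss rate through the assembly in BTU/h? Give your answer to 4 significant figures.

U_eff = 0.76/19.96 + 0.24/7.778 = 0.038076 + 0.030856 = 0.068932
R_eff = 1/U_eff = 14.507 ft²·°F·h/BTU
Q = 214.9 × (71.61 − (-5.337)) / 14.507 = 1139.9 BTU/h

1140 BTU/h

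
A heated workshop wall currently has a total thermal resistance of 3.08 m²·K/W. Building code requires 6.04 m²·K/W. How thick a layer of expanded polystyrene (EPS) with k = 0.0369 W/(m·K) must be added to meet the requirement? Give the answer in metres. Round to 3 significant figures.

0.109 m

ΔR = 6.04 − 3.08 = 2.96 m²·K/W
L = ΔR × k = 2.96 × 0.0369 = 0.1092 m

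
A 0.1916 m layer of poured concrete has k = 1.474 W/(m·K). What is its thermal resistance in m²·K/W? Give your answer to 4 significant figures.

0.1300 m²·K/W

R = L/k = 0.1916/1.474 = 0.12999 m²·K/W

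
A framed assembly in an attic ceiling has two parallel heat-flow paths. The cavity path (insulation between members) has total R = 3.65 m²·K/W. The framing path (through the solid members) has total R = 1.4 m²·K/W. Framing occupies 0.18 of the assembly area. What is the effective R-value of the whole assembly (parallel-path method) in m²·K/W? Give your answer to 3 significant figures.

U_eff = 0.82/3.65 + 0.18/1.4 = 0.2247 + 0.1286 = 0.3532
R_eff = 1/U_eff = 2.831 m²·K/W

2.83 m²·K/W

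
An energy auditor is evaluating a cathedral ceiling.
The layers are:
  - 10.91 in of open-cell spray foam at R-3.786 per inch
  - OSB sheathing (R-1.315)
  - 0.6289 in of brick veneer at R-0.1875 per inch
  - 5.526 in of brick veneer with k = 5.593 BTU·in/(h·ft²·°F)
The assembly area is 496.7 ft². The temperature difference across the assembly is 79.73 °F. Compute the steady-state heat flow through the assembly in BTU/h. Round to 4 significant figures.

10.91 × 3.786 = 41.305
0.6289 × 0.1875 = 0.11792
5.526/5.593 = 0.98802
R_total = 41.305 + 1.315 + 0.11792 + 0.98802 = 43.726 ft²·°F·h/BTU
Q = A·ΔT/R = 496.7 × 79.73 / 43.726 = 905.68 BTU/h

905.7 BTU/h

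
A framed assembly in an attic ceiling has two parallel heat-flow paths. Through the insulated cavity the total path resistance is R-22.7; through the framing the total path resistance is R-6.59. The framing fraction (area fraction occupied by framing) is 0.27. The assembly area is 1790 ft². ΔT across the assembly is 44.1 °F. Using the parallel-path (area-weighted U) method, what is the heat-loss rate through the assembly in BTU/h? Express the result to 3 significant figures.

U_eff = 0.73/22.7 + 0.27/6.59 = 0.03216 + 0.04097 = 0.07313
R_eff = 1/U_eff = 13.67 ft²·°F·h/BTU
Q = 1790 × 44.1 / 13.67 = 5773 BTU/h

5770 BTU/h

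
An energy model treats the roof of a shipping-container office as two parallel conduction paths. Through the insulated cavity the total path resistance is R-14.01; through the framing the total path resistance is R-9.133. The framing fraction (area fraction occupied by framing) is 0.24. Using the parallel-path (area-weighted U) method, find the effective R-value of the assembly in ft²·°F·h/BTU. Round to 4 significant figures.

12.42 ft²·°F·h/BTU

U_eff = 0.76/14.01 + 0.24/9.133 = 0.054247 + 0.026278 = 0.080525
R_eff = 1/U_eff = 12.418 ft²·°F·h/BTU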